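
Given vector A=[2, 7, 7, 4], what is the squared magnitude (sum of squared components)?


|A|^2 = sum of squared components
A[0]^2 = 2^2 = 4
A[1]^2 = 7^2 = 49
A[2]^2 = 7^2 = 49
A[3]^2 = 4^2 = 16
Sum = 4 + 49 + 49 + 16 = 118

118


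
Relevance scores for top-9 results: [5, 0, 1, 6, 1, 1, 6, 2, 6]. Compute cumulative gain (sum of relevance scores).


Cumulative Gain = sum of relevance scores
Position 1: rel=5, running sum=5
Position 2: rel=0, running sum=5
Position 3: rel=1, running sum=6
Position 4: rel=6, running sum=12
Position 5: rel=1, running sum=13
Position 6: rel=1, running sum=14
Position 7: rel=6, running sum=20
Position 8: rel=2, running sum=22
Position 9: rel=6, running sum=28
CG = 28

28


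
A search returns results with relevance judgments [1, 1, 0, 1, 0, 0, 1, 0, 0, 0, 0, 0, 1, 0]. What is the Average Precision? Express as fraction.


Computing P@k for each relevant position:
Position 1: relevant, P@1 = 1/1 = 1
Position 2: relevant, P@2 = 2/2 = 1
Position 3: not relevant
Position 4: relevant, P@4 = 3/4 = 3/4
Position 5: not relevant
Position 6: not relevant
Position 7: relevant, P@7 = 4/7 = 4/7
Position 8: not relevant
Position 9: not relevant
Position 10: not relevant
Position 11: not relevant
Position 12: not relevant
Position 13: relevant, P@13 = 5/13 = 5/13
Position 14: not relevant
Sum of P@k = 1 + 1 + 3/4 + 4/7 + 5/13 = 1349/364
AP = 1349/364 / 5 = 1349/1820

1349/1820


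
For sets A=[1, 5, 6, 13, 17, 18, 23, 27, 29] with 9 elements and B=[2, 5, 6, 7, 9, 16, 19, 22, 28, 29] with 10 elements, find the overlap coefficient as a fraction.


A intersect B = [5, 6, 29]
|A intersect B| = 3
min(|A|, |B|) = min(9, 10) = 9
Overlap = 3 / 9 = 1/3

1/3


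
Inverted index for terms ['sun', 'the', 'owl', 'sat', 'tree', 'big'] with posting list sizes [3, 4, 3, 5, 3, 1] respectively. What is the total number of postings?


Summing posting list sizes:
'sun': 3 postings
'the': 4 postings
'owl': 3 postings
'sat': 5 postings
'tree': 3 postings
'big': 1 postings
Total = 3 + 4 + 3 + 5 + 3 + 1 = 19

19


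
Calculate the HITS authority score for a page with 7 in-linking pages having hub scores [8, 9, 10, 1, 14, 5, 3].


Authority = sum of hub scores of in-linkers
In-link 1: hub score = 8
In-link 2: hub score = 9
In-link 3: hub score = 10
In-link 4: hub score = 1
In-link 5: hub score = 14
In-link 6: hub score = 5
In-link 7: hub score = 3
Authority = 8 + 9 + 10 + 1 + 14 + 5 + 3 = 50

50


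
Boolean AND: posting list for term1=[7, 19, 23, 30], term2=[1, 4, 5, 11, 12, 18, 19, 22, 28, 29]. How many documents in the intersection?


Boolean AND: find intersection of posting lists
term1 docs: [7, 19, 23, 30]
term2 docs: [1, 4, 5, 11, 12, 18, 19, 22, 28, 29]
Intersection: [19]
|intersection| = 1

1


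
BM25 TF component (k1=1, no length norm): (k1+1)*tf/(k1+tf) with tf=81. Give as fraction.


BM25 TF component = (k1+1)*tf / (k1+tf)
k1 = 1, tf = 81
Numerator = (1+1)*81 = 162
Denominator = 1 + 81 = 82
= 162/82 = 81/41

81/41


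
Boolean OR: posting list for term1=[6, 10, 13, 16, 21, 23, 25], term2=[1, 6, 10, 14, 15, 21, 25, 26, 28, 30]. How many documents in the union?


Boolean OR: find union of posting lists
term1 docs: [6, 10, 13, 16, 21, 23, 25]
term2 docs: [1, 6, 10, 14, 15, 21, 25, 26, 28, 30]
Union: [1, 6, 10, 13, 14, 15, 16, 21, 23, 25, 26, 28, 30]
|union| = 13

13


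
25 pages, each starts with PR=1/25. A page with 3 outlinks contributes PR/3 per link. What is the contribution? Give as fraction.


Initial PR = 1/25 = 1/25
Outlinks = 3
Contribution per link = PR / outlinks
= 1/25 / 3
= 1/75

1/75


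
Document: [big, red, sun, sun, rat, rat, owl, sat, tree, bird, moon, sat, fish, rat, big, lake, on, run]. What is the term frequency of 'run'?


Document has 18 words
Scanning for 'run':
Found at positions: [17]
Count = 1

1


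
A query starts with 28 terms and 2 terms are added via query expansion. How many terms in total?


Original terms: 28
Expansion terms: 2
Total = 28 + 2 = 30

30


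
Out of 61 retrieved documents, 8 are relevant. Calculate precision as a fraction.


Precision = relevant_retrieved / total_retrieved
= 8 / 61
= 8 / (8 + 53)
= 8/61

8/61


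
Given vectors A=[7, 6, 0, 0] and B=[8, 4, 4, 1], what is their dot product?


Dot product = sum of element-wise products
A[0]*B[0] = 7*8 = 56
A[1]*B[1] = 6*4 = 24
A[2]*B[2] = 0*4 = 0
A[3]*B[3] = 0*1 = 0
Sum = 56 + 24 + 0 + 0 = 80

80


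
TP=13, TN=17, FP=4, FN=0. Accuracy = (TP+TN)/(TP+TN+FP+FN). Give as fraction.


Accuracy = (TP + TN) / (TP + TN + FP + FN)
TP + TN = 13 + 17 = 30
Total = 13 + 17 + 4 + 0 = 34
Accuracy = 30 / 34 = 15/17

15/17


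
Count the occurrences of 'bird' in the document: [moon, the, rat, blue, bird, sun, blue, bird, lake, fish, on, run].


Document has 12 words
Scanning for 'bird':
Found at positions: [4, 7]
Count = 2

2


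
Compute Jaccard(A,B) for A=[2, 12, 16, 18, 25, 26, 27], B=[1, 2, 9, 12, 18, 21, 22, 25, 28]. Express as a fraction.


A intersect B = [2, 12, 18, 25]
|A intersect B| = 4
A union B = [1, 2, 9, 12, 16, 18, 21, 22, 25, 26, 27, 28]
|A union B| = 12
Jaccard = 4/12 = 1/3

1/3


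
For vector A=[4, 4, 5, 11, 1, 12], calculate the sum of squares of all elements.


|A|^2 = sum of squared components
A[0]^2 = 4^2 = 16
A[1]^2 = 4^2 = 16
A[2]^2 = 5^2 = 25
A[3]^2 = 11^2 = 121
A[4]^2 = 1^2 = 1
A[5]^2 = 12^2 = 144
Sum = 16 + 16 + 25 + 121 + 1 + 144 = 323

323


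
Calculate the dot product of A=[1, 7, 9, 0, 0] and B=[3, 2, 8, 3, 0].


Dot product = sum of element-wise products
A[0]*B[0] = 1*3 = 3
A[1]*B[1] = 7*2 = 14
A[2]*B[2] = 9*8 = 72
A[3]*B[3] = 0*3 = 0
A[4]*B[4] = 0*0 = 0
Sum = 3 + 14 + 72 + 0 + 0 = 89

89


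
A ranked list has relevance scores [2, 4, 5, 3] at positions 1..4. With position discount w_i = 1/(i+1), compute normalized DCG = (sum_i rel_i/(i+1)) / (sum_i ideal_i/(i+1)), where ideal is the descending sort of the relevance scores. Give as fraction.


Position discount weights w_i = 1/(i+1) for i=1..4:
Weights = [1/2, 1/3, 1/4, 1/5]
Actual relevance: [2, 4, 5, 3]
DCG = 2/2 + 4/3 + 5/4 + 3/5 = 251/60
Ideal relevance (sorted desc): [5, 4, 3, 2]
Ideal DCG = 5/2 + 4/3 + 3/4 + 2/5 = 299/60
nDCG = DCG / ideal_DCG = 251/60 / 299/60 = 251/299

251/299


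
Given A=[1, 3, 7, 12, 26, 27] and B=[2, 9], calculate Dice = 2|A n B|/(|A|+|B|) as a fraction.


A intersect B = []
|A intersect B| = 0
|A| = 6, |B| = 2
Dice = 2*0 / (6+2)
= 0 / 8 = 0

0


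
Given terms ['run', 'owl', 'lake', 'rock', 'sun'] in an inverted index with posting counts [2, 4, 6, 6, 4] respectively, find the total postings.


Summing posting list sizes:
'run': 2 postings
'owl': 4 postings
'lake': 6 postings
'rock': 6 postings
'sun': 4 postings
Total = 2 + 4 + 6 + 6 + 4 = 22

22


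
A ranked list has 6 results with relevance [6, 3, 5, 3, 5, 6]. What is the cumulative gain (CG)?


Cumulative Gain = sum of relevance scores
Position 1: rel=6, running sum=6
Position 2: rel=3, running sum=9
Position 3: rel=5, running sum=14
Position 4: rel=3, running sum=17
Position 5: rel=5, running sum=22
Position 6: rel=6, running sum=28
CG = 28

28


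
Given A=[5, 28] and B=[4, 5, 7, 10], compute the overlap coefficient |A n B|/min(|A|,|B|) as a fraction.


A intersect B = [5]
|A intersect B| = 1
min(|A|, |B|) = min(2, 4) = 2
Overlap = 1 / 2 = 1/2

1/2


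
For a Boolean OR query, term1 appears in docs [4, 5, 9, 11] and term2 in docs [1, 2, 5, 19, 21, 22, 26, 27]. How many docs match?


Boolean OR: find union of posting lists
term1 docs: [4, 5, 9, 11]
term2 docs: [1, 2, 5, 19, 21, 22, 26, 27]
Union: [1, 2, 4, 5, 9, 11, 19, 21, 22, 26, 27]
|union| = 11

11


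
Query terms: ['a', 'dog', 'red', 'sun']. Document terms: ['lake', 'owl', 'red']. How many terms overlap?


Query terms: ['a', 'dog', 'red', 'sun']
Document terms: ['lake', 'owl', 'red']
Common terms: ['red']
Overlap count = 1

1


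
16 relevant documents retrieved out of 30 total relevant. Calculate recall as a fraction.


Recall = retrieved_relevant / total_relevant
= 16 / 30
= 16 / (16 + 14)
= 8/15

8/15


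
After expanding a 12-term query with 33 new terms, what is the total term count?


Original terms: 12
Expansion terms: 33
Total = 12 + 33 = 45

45


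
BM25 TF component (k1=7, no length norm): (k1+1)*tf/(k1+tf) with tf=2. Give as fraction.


BM25 TF component = (k1+1)*tf / (k1+tf)
k1 = 7, tf = 2
Numerator = (7+1)*2 = 16
Denominator = 7 + 2 = 9
= 16/9 = 16/9

16/9


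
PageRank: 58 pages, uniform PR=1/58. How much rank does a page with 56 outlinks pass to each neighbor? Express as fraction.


Initial PR = 1/58 = 1/58
Outlinks = 56
Contribution per link = PR / outlinks
= 1/58 / 56
= 1/3248

1/3248


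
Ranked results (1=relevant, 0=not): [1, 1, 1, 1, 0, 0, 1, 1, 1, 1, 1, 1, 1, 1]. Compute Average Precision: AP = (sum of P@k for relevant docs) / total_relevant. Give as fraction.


Computing P@k for each relevant position:
Position 1: relevant, P@1 = 1/1 = 1
Position 2: relevant, P@2 = 2/2 = 1
Position 3: relevant, P@3 = 3/3 = 1
Position 4: relevant, P@4 = 4/4 = 1
Position 5: not relevant
Position 6: not relevant
Position 7: relevant, P@7 = 5/7 = 5/7
Position 8: relevant, P@8 = 6/8 = 3/4
Position 9: relevant, P@9 = 7/9 = 7/9
Position 10: relevant, P@10 = 8/10 = 4/5
Position 11: relevant, P@11 = 9/11 = 9/11
Position 12: relevant, P@12 = 10/12 = 5/6
Position 13: relevant, P@13 = 11/13 = 11/13
Position 14: relevant, P@14 = 12/14 = 6/7
Sum of P@k = 1 + 1 + 1 + 1 + 5/7 + 3/4 + 7/9 + 4/5 + 9/11 + 5/6 + 11/13 + 6/7 = 1873309/180180
AP = 1873309/180180 / 12 = 1873309/2162160

1873309/2162160


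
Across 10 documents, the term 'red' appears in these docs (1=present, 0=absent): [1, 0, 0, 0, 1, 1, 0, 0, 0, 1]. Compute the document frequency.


Checking each document for 'red':
Doc 1: present
Doc 2: absent
Doc 3: absent
Doc 4: absent
Doc 5: present
Doc 6: present
Doc 7: absent
Doc 8: absent
Doc 9: absent
Doc 10: present
df = sum of presences = 1 + 0 + 0 + 0 + 1 + 1 + 0 + 0 + 0 + 1 = 4

4


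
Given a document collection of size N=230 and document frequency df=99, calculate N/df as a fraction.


IDF ratio = N / df
= 230 / 99
= 230/99

230/99


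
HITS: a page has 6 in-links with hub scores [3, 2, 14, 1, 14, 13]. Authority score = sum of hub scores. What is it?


Authority = sum of hub scores of in-linkers
In-link 1: hub score = 3
In-link 2: hub score = 2
In-link 3: hub score = 14
In-link 4: hub score = 1
In-link 5: hub score = 14
In-link 6: hub score = 13
Authority = 3 + 2 + 14 + 1 + 14 + 13 = 47

47


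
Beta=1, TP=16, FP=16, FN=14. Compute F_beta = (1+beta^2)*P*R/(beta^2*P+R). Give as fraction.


P = TP/(TP+FP) = 16/32 = 1/2
R = TP/(TP+FN) = 16/30 = 8/15
beta^2 = 1^2 = 1
(1 + beta^2) = 2
Numerator = (1+beta^2)*P*R = 8/15
Denominator = beta^2*P + R = 1/2 + 8/15 = 31/30
F_beta = 16/31

16/31


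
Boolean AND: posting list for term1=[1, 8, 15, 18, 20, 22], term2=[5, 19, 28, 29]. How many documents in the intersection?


Boolean AND: find intersection of posting lists
term1 docs: [1, 8, 15, 18, 20, 22]
term2 docs: [5, 19, 28, 29]
Intersection: []
|intersection| = 0

0


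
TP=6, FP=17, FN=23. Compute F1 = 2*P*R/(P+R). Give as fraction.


F1 = 2 * P * R / (P + R)
P = TP/(TP+FP) = 6/23 = 6/23
R = TP/(TP+FN) = 6/29 = 6/29
2 * P * R = 2 * 6/23 * 6/29 = 72/667
P + R = 6/23 + 6/29 = 312/667
F1 = 72/667 / 312/667 = 3/13

3/13


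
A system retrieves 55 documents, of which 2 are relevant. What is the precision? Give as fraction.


Precision = relevant_retrieved / total_retrieved
= 2 / 55
= 2 / (2 + 53)
= 2/55

2/55


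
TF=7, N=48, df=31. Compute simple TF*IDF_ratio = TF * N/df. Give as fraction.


TF * (N/df)
= 7 * (48/31)
= 7 * 48/31
= 336/31

336/31


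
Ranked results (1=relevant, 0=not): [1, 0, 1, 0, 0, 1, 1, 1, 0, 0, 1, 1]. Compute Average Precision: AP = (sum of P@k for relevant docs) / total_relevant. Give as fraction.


Computing P@k for each relevant position:
Position 1: relevant, P@1 = 1/1 = 1
Position 2: not relevant
Position 3: relevant, P@3 = 2/3 = 2/3
Position 4: not relevant
Position 5: not relevant
Position 6: relevant, P@6 = 3/6 = 1/2
Position 7: relevant, P@7 = 4/7 = 4/7
Position 8: relevant, P@8 = 5/8 = 5/8
Position 9: not relevant
Position 10: not relevant
Position 11: relevant, P@11 = 6/11 = 6/11
Position 12: relevant, P@12 = 7/12 = 7/12
Sum of P@k = 1 + 2/3 + 1/2 + 4/7 + 5/8 + 6/11 + 7/12 = 2767/616
AP = 2767/616 / 7 = 2767/4312

2767/4312


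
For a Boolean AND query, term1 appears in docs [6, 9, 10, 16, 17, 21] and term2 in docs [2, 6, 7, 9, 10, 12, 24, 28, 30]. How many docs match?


Boolean AND: find intersection of posting lists
term1 docs: [6, 9, 10, 16, 17, 21]
term2 docs: [2, 6, 7, 9, 10, 12, 24, 28, 30]
Intersection: [6, 9, 10]
|intersection| = 3

3


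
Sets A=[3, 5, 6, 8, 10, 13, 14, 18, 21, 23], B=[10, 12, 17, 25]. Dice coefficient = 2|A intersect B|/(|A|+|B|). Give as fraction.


A intersect B = [10]
|A intersect B| = 1
|A| = 10, |B| = 4
Dice = 2*1 / (10+4)
= 2 / 14 = 1/7

1/7


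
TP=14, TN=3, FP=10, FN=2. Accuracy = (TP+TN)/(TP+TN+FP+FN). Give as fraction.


Accuracy = (TP + TN) / (TP + TN + FP + FN)
TP + TN = 14 + 3 = 17
Total = 14 + 3 + 10 + 2 = 29
Accuracy = 17 / 29 = 17/29

17/29


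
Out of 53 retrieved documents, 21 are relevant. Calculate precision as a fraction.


Precision = relevant_retrieved / total_retrieved
= 21 / 53
= 21 / (21 + 32)
= 21/53

21/53


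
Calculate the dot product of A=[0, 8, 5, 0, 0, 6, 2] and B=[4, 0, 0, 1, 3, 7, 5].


Dot product = sum of element-wise products
A[0]*B[0] = 0*4 = 0
A[1]*B[1] = 8*0 = 0
A[2]*B[2] = 5*0 = 0
A[3]*B[3] = 0*1 = 0
A[4]*B[4] = 0*3 = 0
A[5]*B[5] = 6*7 = 42
A[6]*B[6] = 2*5 = 10
Sum = 0 + 0 + 0 + 0 + 0 + 42 + 10 = 52

52


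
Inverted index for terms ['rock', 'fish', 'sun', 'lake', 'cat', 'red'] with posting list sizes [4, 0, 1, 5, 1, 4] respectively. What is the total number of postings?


Summing posting list sizes:
'rock': 4 postings
'fish': 0 postings
'sun': 1 postings
'lake': 5 postings
'cat': 1 postings
'red': 4 postings
Total = 4 + 0 + 1 + 5 + 1 + 4 = 15

15


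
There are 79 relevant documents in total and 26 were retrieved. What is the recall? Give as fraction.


Recall = retrieved_relevant / total_relevant
= 26 / 79
= 26 / (26 + 53)
= 26/79

26/79


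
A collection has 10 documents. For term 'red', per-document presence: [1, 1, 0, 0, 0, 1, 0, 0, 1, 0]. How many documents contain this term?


Checking each document for 'red':
Doc 1: present
Doc 2: present
Doc 3: absent
Doc 4: absent
Doc 5: absent
Doc 6: present
Doc 7: absent
Doc 8: absent
Doc 9: present
Doc 10: absent
df = sum of presences = 1 + 1 + 0 + 0 + 0 + 1 + 0 + 0 + 1 + 0 = 4

4


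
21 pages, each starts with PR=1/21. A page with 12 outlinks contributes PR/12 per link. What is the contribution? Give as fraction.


Initial PR = 1/21 = 1/21
Outlinks = 12
Contribution per link = PR / outlinks
= 1/21 / 12
= 1/252

1/252


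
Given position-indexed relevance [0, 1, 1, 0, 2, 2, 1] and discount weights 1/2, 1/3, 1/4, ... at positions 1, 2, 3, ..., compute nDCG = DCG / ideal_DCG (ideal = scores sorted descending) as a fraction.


Position discount weights w_i = 1/(i+1) for i=1..7:
Weights = [1/2, 1/3, 1/4, 1/5, 1/6, 1/7, 1/8]
Actual relevance: [0, 1, 1, 0, 2, 2, 1]
DCG = 0/2 + 1/3 + 1/4 + 0/5 + 2/6 + 2/7 + 1/8 = 223/168
Ideal relevance (sorted desc): [2, 2, 1, 1, 1, 0, 0]
Ideal DCG = 2/2 + 2/3 + 1/4 + 1/5 + 1/6 + 0/7 + 0/8 = 137/60
nDCG = DCG / ideal_DCG = 223/168 / 137/60 = 1115/1918

1115/1918


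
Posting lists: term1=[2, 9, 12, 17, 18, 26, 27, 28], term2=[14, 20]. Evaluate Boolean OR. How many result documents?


Boolean OR: find union of posting lists
term1 docs: [2, 9, 12, 17, 18, 26, 27, 28]
term2 docs: [14, 20]
Union: [2, 9, 12, 14, 17, 18, 20, 26, 27, 28]
|union| = 10

10


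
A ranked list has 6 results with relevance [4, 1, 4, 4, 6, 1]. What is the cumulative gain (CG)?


Cumulative Gain = sum of relevance scores
Position 1: rel=4, running sum=4
Position 2: rel=1, running sum=5
Position 3: rel=4, running sum=9
Position 4: rel=4, running sum=13
Position 5: rel=6, running sum=19
Position 6: rel=1, running sum=20
CG = 20

20


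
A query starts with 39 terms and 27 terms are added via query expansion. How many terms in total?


Original terms: 39
Expansion terms: 27
Total = 39 + 27 = 66

66


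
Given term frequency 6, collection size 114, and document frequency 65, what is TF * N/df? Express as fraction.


TF * (N/df)
= 6 * (114/65)
= 6 * 114/65
= 684/65

684/65


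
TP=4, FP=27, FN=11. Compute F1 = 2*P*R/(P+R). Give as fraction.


F1 = 2 * P * R / (P + R)
P = TP/(TP+FP) = 4/31 = 4/31
R = TP/(TP+FN) = 4/15 = 4/15
2 * P * R = 2 * 4/31 * 4/15 = 32/465
P + R = 4/31 + 4/15 = 184/465
F1 = 32/465 / 184/465 = 4/23

4/23


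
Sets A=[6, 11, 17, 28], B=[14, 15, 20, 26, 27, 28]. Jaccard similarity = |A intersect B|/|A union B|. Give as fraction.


A intersect B = [28]
|A intersect B| = 1
A union B = [6, 11, 14, 15, 17, 20, 26, 27, 28]
|A union B| = 9
Jaccard = 1/9 = 1/9

1/9


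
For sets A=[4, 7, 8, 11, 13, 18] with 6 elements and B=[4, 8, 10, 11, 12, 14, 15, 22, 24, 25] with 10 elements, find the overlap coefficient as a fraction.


A intersect B = [4, 8, 11]
|A intersect B| = 3
min(|A|, |B|) = min(6, 10) = 6
Overlap = 3 / 6 = 1/2

1/2


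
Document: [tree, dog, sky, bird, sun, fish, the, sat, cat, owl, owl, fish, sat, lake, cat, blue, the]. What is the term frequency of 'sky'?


Document has 17 words
Scanning for 'sky':
Found at positions: [2]
Count = 1

1


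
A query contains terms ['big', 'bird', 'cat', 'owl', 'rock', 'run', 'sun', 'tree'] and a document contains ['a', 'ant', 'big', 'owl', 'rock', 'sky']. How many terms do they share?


Query terms: ['big', 'bird', 'cat', 'owl', 'rock', 'run', 'sun', 'tree']
Document terms: ['a', 'ant', 'big', 'owl', 'rock', 'sky']
Common terms: ['big', 'owl', 'rock']
Overlap count = 3

3


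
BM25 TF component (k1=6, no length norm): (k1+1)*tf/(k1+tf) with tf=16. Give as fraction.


BM25 TF component = (k1+1)*tf / (k1+tf)
k1 = 6, tf = 16
Numerator = (6+1)*16 = 112
Denominator = 6 + 16 = 22
= 112/22 = 56/11

56/11


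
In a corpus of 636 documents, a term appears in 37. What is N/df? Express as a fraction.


IDF ratio = N / df
= 636 / 37
= 636/37

636/37


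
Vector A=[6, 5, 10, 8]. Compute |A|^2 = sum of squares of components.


|A|^2 = sum of squared components
A[0]^2 = 6^2 = 36
A[1]^2 = 5^2 = 25
A[2]^2 = 10^2 = 100
A[3]^2 = 8^2 = 64
Sum = 36 + 25 + 100 + 64 = 225

225


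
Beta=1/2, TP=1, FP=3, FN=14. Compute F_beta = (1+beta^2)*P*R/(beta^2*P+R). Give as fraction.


P = TP/(TP+FP) = 1/4 = 1/4
R = TP/(TP+FN) = 1/15 = 1/15
beta^2 = 1/2^2 = 1/4
(1 + beta^2) = 5/4
Numerator = (1+beta^2)*P*R = 1/48
Denominator = beta^2*P + R = 1/16 + 1/15 = 31/240
F_beta = 5/31

5/31


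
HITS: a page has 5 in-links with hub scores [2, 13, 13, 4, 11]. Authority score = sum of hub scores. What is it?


Authority = sum of hub scores of in-linkers
In-link 1: hub score = 2
In-link 2: hub score = 13
In-link 3: hub score = 13
In-link 4: hub score = 4
In-link 5: hub score = 11
Authority = 2 + 13 + 13 + 4 + 11 = 43

43


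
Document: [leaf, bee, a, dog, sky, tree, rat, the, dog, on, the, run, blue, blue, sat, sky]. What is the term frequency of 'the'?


Document has 16 words
Scanning for 'the':
Found at positions: [7, 10]
Count = 2

2


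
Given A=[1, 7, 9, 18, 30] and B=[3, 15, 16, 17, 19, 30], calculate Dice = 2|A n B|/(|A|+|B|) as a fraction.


A intersect B = [30]
|A intersect B| = 1
|A| = 5, |B| = 6
Dice = 2*1 / (5+6)
= 2 / 11 = 2/11

2/11


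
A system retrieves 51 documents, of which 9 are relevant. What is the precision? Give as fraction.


Precision = relevant_retrieved / total_retrieved
= 9 / 51
= 9 / (9 + 42)
= 3/17

3/17


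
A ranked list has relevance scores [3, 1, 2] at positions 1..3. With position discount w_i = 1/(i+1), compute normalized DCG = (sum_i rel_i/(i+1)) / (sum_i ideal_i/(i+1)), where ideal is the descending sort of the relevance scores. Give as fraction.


Position discount weights w_i = 1/(i+1) for i=1..3:
Weights = [1/2, 1/3, 1/4]
Actual relevance: [3, 1, 2]
DCG = 3/2 + 1/3 + 2/4 = 7/3
Ideal relevance (sorted desc): [3, 2, 1]
Ideal DCG = 3/2 + 2/3 + 1/4 = 29/12
nDCG = DCG / ideal_DCG = 7/3 / 29/12 = 28/29

28/29


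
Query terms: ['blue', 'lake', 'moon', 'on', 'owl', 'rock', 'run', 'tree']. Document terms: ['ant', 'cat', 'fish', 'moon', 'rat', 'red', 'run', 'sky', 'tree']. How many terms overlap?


Query terms: ['blue', 'lake', 'moon', 'on', 'owl', 'rock', 'run', 'tree']
Document terms: ['ant', 'cat', 'fish', 'moon', 'rat', 'red', 'run', 'sky', 'tree']
Common terms: ['moon', 'run', 'tree']
Overlap count = 3

3


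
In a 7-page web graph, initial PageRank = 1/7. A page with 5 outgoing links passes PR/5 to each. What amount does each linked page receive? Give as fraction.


Initial PR = 1/7 = 1/7
Outlinks = 5
Contribution per link = PR / outlinks
= 1/7 / 5
= 1/35

1/35


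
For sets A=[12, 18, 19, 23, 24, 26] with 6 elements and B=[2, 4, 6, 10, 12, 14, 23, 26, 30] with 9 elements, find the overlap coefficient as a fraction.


A intersect B = [12, 23, 26]
|A intersect B| = 3
min(|A|, |B|) = min(6, 9) = 6
Overlap = 3 / 6 = 1/2

1/2


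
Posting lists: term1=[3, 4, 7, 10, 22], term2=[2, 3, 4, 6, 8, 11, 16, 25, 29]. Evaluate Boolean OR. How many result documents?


Boolean OR: find union of posting lists
term1 docs: [3, 4, 7, 10, 22]
term2 docs: [2, 3, 4, 6, 8, 11, 16, 25, 29]
Union: [2, 3, 4, 6, 7, 8, 10, 11, 16, 22, 25, 29]
|union| = 12

12


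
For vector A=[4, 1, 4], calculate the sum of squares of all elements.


|A|^2 = sum of squared components
A[0]^2 = 4^2 = 16
A[1]^2 = 1^2 = 1
A[2]^2 = 4^2 = 16
Sum = 16 + 1 + 16 = 33

33


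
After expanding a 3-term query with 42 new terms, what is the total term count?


Original terms: 3
Expansion terms: 42
Total = 3 + 42 = 45

45


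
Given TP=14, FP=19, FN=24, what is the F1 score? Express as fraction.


F1 = 2 * P * R / (P + R)
P = TP/(TP+FP) = 14/33 = 14/33
R = TP/(TP+FN) = 14/38 = 7/19
2 * P * R = 2 * 14/33 * 7/19 = 196/627
P + R = 14/33 + 7/19 = 497/627
F1 = 196/627 / 497/627 = 28/71

28/71


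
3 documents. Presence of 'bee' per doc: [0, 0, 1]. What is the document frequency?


Checking each document for 'bee':
Doc 1: absent
Doc 2: absent
Doc 3: present
df = sum of presences = 0 + 0 + 1 = 1

1


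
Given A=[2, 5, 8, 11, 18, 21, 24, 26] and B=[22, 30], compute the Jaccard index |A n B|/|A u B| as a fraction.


A intersect B = []
|A intersect B| = 0
A union B = [2, 5, 8, 11, 18, 21, 22, 24, 26, 30]
|A union B| = 10
Jaccard = 0/10 = 0

0


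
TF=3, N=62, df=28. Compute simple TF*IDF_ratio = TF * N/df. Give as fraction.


TF * (N/df)
= 3 * (62/28)
= 3 * 31/14
= 93/14

93/14


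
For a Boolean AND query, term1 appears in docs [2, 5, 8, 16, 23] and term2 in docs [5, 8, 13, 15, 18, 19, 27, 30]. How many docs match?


Boolean AND: find intersection of posting lists
term1 docs: [2, 5, 8, 16, 23]
term2 docs: [5, 8, 13, 15, 18, 19, 27, 30]
Intersection: [5, 8]
|intersection| = 2

2


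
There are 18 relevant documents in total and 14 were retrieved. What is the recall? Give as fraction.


Recall = retrieved_relevant / total_relevant
= 14 / 18
= 14 / (14 + 4)
= 7/9

7/9


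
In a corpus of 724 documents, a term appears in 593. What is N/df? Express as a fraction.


IDF ratio = N / df
= 724 / 593
= 724/593

724/593


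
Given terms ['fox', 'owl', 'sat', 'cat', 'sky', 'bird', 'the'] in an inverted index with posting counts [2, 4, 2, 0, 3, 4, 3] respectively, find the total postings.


Summing posting list sizes:
'fox': 2 postings
'owl': 4 postings
'sat': 2 postings
'cat': 0 postings
'sky': 3 postings
'bird': 4 postings
'the': 3 postings
Total = 2 + 4 + 2 + 0 + 3 + 4 + 3 = 18

18


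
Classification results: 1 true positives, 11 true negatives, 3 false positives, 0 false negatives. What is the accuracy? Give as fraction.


Accuracy = (TP + TN) / (TP + TN + FP + FN)
TP + TN = 1 + 11 = 12
Total = 1 + 11 + 3 + 0 = 15
Accuracy = 12 / 15 = 4/5

4/5


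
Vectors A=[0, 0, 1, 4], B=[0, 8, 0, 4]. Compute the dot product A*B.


Dot product = sum of element-wise products
A[0]*B[0] = 0*0 = 0
A[1]*B[1] = 0*8 = 0
A[2]*B[2] = 1*0 = 0
A[3]*B[3] = 4*4 = 16
Sum = 0 + 0 + 0 + 16 = 16

16


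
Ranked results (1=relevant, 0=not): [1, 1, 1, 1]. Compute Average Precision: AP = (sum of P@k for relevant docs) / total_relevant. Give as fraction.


Computing P@k for each relevant position:
Position 1: relevant, P@1 = 1/1 = 1
Position 2: relevant, P@2 = 2/2 = 1
Position 3: relevant, P@3 = 3/3 = 1
Position 4: relevant, P@4 = 4/4 = 1
Sum of P@k = 1 + 1 + 1 + 1 = 4
AP = 4 / 4 = 1

1


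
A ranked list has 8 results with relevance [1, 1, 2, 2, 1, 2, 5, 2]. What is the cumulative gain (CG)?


Cumulative Gain = sum of relevance scores
Position 1: rel=1, running sum=1
Position 2: rel=1, running sum=2
Position 3: rel=2, running sum=4
Position 4: rel=2, running sum=6
Position 5: rel=1, running sum=7
Position 6: rel=2, running sum=9
Position 7: rel=5, running sum=14
Position 8: rel=2, running sum=16
CG = 16

16


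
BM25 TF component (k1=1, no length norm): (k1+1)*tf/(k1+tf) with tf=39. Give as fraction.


BM25 TF component = (k1+1)*tf / (k1+tf)
k1 = 1, tf = 39
Numerator = (1+1)*39 = 78
Denominator = 1 + 39 = 40
= 78/40 = 39/20

39/20


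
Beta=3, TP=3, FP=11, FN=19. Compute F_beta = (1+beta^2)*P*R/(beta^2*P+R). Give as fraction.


P = TP/(TP+FP) = 3/14 = 3/14
R = TP/(TP+FN) = 3/22 = 3/22
beta^2 = 3^2 = 9
(1 + beta^2) = 10
Numerator = (1+beta^2)*P*R = 45/154
Denominator = beta^2*P + R = 27/14 + 3/22 = 159/77
F_beta = 15/106

15/106


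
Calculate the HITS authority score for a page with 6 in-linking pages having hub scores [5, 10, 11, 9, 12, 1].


Authority = sum of hub scores of in-linkers
In-link 1: hub score = 5
In-link 2: hub score = 10
In-link 3: hub score = 11
In-link 4: hub score = 9
In-link 5: hub score = 12
In-link 6: hub score = 1
Authority = 5 + 10 + 11 + 9 + 12 + 1 = 48

48


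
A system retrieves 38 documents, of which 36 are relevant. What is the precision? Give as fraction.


Precision = relevant_retrieved / total_retrieved
= 36 / 38
= 36 / (36 + 2)
= 18/19

18/19


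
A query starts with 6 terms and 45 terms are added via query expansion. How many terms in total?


Original terms: 6
Expansion terms: 45
Total = 6 + 45 = 51

51


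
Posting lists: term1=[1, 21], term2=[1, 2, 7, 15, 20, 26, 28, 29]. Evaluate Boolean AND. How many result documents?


Boolean AND: find intersection of posting lists
term1 docs: [1, 21]
term2 docs: [1, 2, 7, 15, 20, 26, 28, 29]
Intersection: [1]
|intersection| = 1

1


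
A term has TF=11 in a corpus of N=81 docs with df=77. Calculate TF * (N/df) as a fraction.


TF * (N/df)
= 11 * (81/77)
= 11 * 81/77
= 81/7

81/7


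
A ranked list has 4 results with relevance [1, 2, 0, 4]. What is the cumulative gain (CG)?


Cumulative Gain = sum of relevance scores
Position 1: rel=1, running sum=1
Position 2: rel=2, running sum=3
Position 3: rel=0, running sum=3
Position 4: rel=4, running sum=7
CG = 7

7


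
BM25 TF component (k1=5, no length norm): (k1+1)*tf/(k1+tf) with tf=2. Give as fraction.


BM25 TF component = (k1+1)*tf / (k1+tf)
k1 = 5, tf = 2
Numerator = (5+1)*2 = 12
Denominator = 5 + 2 = 7
= 12/7 = 12/7

12/7


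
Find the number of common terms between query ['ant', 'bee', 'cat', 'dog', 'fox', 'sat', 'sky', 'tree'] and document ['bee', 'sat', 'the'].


Query terms: ['ant', 'bee', 'cat', 'dog', 'fox', 'sat', 'sky', 'tree']
Document terms: ['bee', 'sat', 'the']
Common terms: ['bee', 'sat']
Overlap count = 2

2


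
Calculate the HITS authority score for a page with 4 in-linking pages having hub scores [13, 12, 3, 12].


Authority = sum of hub scores of in-linkers
In-link 1: hub score = 13
In-link 2: hub score = 12
In-link 3: hub score = 3
In-link 4: hub score = 12
Authority = 13 + 12 + 3 + 12 = 40

40


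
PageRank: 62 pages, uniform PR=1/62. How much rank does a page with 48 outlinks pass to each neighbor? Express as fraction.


Initial PR = 1/62 = 1/62
Outlinks = 48
Contribution per link = PR / outlinks
= 1/62 / 48
= 1/2976

1/2976


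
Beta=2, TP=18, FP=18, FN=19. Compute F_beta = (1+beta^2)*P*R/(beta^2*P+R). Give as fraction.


P = TP/(TP+FP) = 18/36 = 1/2
R = TP/(TP+FN) = 18/37 = 18/37
beta^2 = 2^2 = 4
(1 + beta^2) = 5
Numerator = (1+beta^2)*P*R = 45/37
Denominator = beta^2*P + R = 2 + 18/37 = 92/37
F_beta = 45/92

45/92


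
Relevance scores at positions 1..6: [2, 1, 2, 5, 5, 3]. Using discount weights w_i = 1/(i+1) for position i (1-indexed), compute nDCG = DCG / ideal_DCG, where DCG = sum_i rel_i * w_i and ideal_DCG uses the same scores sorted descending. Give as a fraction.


Position discount weights w_i = 1/(i+1) for i=1..6:
Weights = [1/2, 1/3, 1/4, 1/5, 1/6, 1/7]
Actual relevance: [2, 1, 2, 5, 5, 3]
DCG = 2/2 + 1/3 + 2/4 + 5/5 + 5/6 + 3/7 = 86/21
Ideal relevance (sorted desc): [5, 5, 3, 2, 2, 1]
Ideal DCG = 5/2 + 5/3 + 3/4 + 2/5 + 2/6 + 1/7 = 811/140
nDCG = DCG / ideal_DCG = 86/21 / 811/140 = 1720/2433

1720/2433


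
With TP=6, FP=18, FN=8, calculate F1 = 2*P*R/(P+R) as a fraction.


F1 = 2 * P * R / (P + R)
P = TP/(TP+FP) = 6/24 = 1/4
R = TP/(TP+FN) = 6/14 = 3/7
2 * P * R = 2 * 1/4 * 3/7 = 3/14
P + R = 1/4 + 3/7 = 19/28
F1 = 3/14 / 19/28 = 6/19

6/19


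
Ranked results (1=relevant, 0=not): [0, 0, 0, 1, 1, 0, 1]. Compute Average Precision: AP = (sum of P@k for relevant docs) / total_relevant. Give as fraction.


Computing P@k for each relevant position:
Position 1: not relevant
Position 2: not relevant
Position 3: not relevant
Position 4: relevant, P@4 = 1/4 = 1/4
Position 5: relevant, P@5 = 2/5 = 2/5
Position 6: not relevant
Position 7: relevant, P@7 = 3/7 = 3/7
Sum of P@k = 1/4 + 2/5 + 3/7 = 151/140
AP = 151/140 / 3 = 151/420

151/420


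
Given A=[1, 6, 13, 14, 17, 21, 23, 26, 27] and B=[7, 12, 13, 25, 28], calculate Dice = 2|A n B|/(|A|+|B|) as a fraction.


A intersect B = [13]
|A intersect B| = 1
|A| = 9, |B| = 5
Dice = 2*1 / (9+5)
= 2 / 14 = 1/7

1/7


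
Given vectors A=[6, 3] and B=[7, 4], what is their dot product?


Dot product = sum of element-wise products
A[0]*B[0] = 6*7 = 42
A[1]*B[1] = 3*4 = 12
Sum = 42 + 12 = 54

54


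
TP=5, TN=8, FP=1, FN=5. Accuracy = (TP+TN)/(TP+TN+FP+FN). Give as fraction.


Accuracy = (TP + TN) / (TP + TN + FP + FN)
TP + TN = 5 + 8 = 13
Total = 5 + 8 + 1 + 5 = 19
Accuracy = 13 / 19 = 13/19

13/19


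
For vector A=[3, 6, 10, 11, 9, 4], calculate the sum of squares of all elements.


|A|^2 = sum of squared components
A[0]^2 = 3^2 = 9
A[1]^2 = 6^2 = 36
A[2]^2 = 10^2 = 100
A[3]^2 = 11^2 = 121
A[4]^2 = 9^2 = 81
A[5]^2 = 4^2 = 16
Sum = 9 + 36 + 100 + 121 + 81 + 16 = 363

363


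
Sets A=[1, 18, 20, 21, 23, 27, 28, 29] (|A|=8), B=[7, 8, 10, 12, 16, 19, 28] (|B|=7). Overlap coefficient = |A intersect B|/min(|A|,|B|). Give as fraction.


A intersect B = [28]
|A intersect B| = 1
min(|A|, |B|) = min(8, 7) = 7
Overlap = 1 / 7 = 1/7

1/7


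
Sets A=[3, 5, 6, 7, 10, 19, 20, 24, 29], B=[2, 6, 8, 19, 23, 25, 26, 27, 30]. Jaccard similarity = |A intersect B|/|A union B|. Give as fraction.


A intersect B = [6, 19]
|A intersect B| = 2
A union B = [2, 3, 5, 6, 7, 8, 10, 19, 20, 23, 24, 25, 26, 27, 29, 30]
|A union B| = 16
Jaccard = 2/16 = 1/8

1/8


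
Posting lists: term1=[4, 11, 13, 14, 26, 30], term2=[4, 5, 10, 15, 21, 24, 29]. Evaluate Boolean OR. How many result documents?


Boolean OR: find union of posting lists
term1 docs: [4, 11, 13, 14, 26, 30]
term2 docs: [4, 5, 10, 15, 21, 24, 29]
Union: [4, 5, 10, 11, 13, 14, 15, 21, 24, 26, 29, 30]
|union| = 12

12


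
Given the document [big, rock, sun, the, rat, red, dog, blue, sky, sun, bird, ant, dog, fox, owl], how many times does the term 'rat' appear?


Document has 15 words
Scanning for 'rat':
Found at positions: [4]
Count = 1

1


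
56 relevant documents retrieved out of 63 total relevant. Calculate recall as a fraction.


Recall = retrieved_relevant / total_relevant
= 56 / 63
= 56 / (56 + 7)
= 8/9

8/9


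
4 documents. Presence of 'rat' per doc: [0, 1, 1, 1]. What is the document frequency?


Checking each document for 'rat':
Doc 1: absent
Doc 2: present
Doc 3: present
Doc 4: present
df = sum of presences = 0 + 1 + 1 + 1 = 3

3


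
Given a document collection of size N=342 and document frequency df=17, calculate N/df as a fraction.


IDF ratio = N / df
= 342 / 17
= 342/17

342/17


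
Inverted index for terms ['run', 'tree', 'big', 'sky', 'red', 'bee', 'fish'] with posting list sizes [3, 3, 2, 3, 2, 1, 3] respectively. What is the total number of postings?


Summing posting list sizes:
'run': 3 postings
'tree': 3 postings
'big': 2 postings
'sky': 3 postings
'red': 2 postings
'bee': 1 postings
'fish': 3 postings
Total = 3 + 3 + 2 + 3 + 2 + 1 + 3 = 17

17


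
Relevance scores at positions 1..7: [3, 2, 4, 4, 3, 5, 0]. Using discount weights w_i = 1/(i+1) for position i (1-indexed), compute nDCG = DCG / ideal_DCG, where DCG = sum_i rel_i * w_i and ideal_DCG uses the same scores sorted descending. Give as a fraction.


Position discount weights w_i = 1/(i+1) for i=1..7:
Weights = [1/2, 1/3, 1/4, 1/5, 1/6, 1/7, 1/8]
Actual relevance: [3, 2, 4, 4, 3, 5, 0]
DCG = 3/2 + 2/3 + 4/4 + 4/5 + 3/6 + 5/7 + 0/8 = 544/105
Ideal relevance (sorted desc): [5, 4, 4, 3, 3, 2, 0]
Ideal DCG = 5/2 + 4/3 + 4/4 + 3/5 + 3/6 + 2/7 + 0/8 = 653/105
nDCG = DCG / ideal_DCG = 544/105 / 653/105 = 544/653

544/653


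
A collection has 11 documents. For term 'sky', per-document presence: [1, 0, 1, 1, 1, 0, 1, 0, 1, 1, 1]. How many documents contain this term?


Checking each document for 'sky':
Doc 1: present
Doc 2: absent
Doc 3: present
Doc 4: present
Doc 5: present
Doc 6: absent
Doc 7: present
Doc 8: absent
Doc 9: present
Doc 10: present
Doc 11: present
df = sum of presences = 1 + 0 + 1 + 1 + 1 + 0 + 1 + 0 + 1 + 1 + 1 = 8

8


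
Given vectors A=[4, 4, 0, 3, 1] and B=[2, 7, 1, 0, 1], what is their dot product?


Dot product = sum of element-wise products
A[0]*B[0] = 4*2 = 8
A[1]*B[1] = 4*7 = 28
A[2]*B[2] = 0*1 = 0
A[3]*B[3] = 3*0 = 0
A[4]*B[4] = 1*1 = 1
Sum = 8 + 28 + 0 + 0 + 1 = 37

37


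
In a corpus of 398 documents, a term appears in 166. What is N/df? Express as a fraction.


IDF ratio = N / df
= 398 / 166
= 199/83

199/83


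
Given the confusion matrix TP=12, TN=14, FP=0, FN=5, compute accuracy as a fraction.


Accuracy = (TP + TN) / (TP + TN + FP + FN)
TP + TN = 12 + 14 = 26
Total = 12 + 14 + 0 + 5 = 31
Accuracy = 26 / 31 = 26/31

26/31


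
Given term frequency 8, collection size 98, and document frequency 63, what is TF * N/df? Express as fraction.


TF * (N/df)
= 8 * (98/63)
= 8 * 14/9
= 112/9

112/9


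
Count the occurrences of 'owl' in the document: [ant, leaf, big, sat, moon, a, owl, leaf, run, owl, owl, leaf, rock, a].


Document has 14 words
Scanning for 'owl':
Found at positions: [6, 9, 10]
Count = 3

3


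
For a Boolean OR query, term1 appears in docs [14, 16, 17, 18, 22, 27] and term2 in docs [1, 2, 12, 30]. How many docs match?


Boolean OR: find union of posting lists
term1 docs: [14, 16, 17, 18, 22, 27]
term2 docs: [1, 2, 12, 30]
Union: [1, 2, 12, 14, 16, 17, 18, 22, 27, 30]
|union| = 10

10


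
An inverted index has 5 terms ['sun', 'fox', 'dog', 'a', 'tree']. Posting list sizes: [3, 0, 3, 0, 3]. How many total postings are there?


Summing posting list sizes:
'sun': 3 postings
'fox': 0 postings
'dog': 3 postings
'a': 0 postings
'tree': 3 postings
Total = 3 + 0 + 3 + 0 + 3 = 9

9


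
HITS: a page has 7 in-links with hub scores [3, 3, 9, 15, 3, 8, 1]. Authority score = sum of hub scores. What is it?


Authority = sum of hub scores of in-linkers
In-link 1: hub score = 3
In-link 2: hub score = 3
In-link 3: hub score = 9
In-link 4: hub score = 15
In-link 5: hub score = 3
In-link 6: hub score = 8
In-link 7: hub score = 1
Authority = 3 + 3 + 9 + 15 + 3 + 8 + 1 = 42

42


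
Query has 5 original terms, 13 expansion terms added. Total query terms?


Original terms: 5
Expansion terms: 13
Total = 5 + 13 = 18

18


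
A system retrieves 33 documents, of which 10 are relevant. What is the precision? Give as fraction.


Precision = relevant_retrieved / total_retrieved
= 10 / 33
= 10 / (10 + 23)
= 10/33

10/33


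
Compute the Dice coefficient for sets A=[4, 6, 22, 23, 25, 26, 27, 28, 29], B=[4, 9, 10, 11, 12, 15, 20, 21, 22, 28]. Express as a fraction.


A intersect B = [4, 22, 28]
|A intersect B| = 3
|A| = 9, |B| = 10
Dice = 2*3 / (9+10)
= 6 / 19 = 6/19

6/19


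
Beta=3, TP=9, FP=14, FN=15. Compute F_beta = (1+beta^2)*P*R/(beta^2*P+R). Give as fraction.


P = TP/(TP+FP) = 9/23 = 9/23
R = TP/(TP+FN) = 9/24 = 3/8
beta^2 = 3^2 = 9
(1 + beta^2) = 10
Numerator = (1+beta^2)*P*R = 135/92
Denominator = beta^2*P + R = 81/23 + 3/8 = 717/184
F_beta = 90/239

90/239


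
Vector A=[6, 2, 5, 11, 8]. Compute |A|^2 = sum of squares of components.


|A|^2 = sum of squared components
A[0]^2 = 6^2 = 36
A[1]^2 = 2^2 = 4
A[2]^2 = 5^2 = 25
A[3]^2 = 11^2 = 121
A[4]^2 = 8^2 = 64
Sum = 36 + 4 + 25 + 121 + 64 = 250

250


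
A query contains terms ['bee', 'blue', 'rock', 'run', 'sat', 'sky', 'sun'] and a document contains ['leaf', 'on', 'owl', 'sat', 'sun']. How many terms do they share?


Query terms: ['bee', 'blue', 'rock', 'run', 'sat', 'sky', 'sun']
Document terms: ['leaf', 'on', 'owl', 'sat', 'sun']
Common terms: ['sat', 'sun']
Overlap count = 2

2


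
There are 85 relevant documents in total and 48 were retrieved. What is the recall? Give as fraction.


Recall = retrieved_relevant / total_relevant
= 48 / 85
= 48 / (48 + 37)
= 48/85

48/85


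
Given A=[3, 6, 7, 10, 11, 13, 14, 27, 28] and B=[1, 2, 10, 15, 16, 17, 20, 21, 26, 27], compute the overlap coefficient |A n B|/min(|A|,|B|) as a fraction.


A intersect B = [10, 27]
|A intersect B| = 2
min(|A|, |B|) = min(9, 10) = 9
Overlap = 2 / 9 = 2/9

2/9


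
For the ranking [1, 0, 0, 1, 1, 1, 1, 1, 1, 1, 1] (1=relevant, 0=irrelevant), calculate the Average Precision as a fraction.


Computing P@k for each relevant position:
Position 1: relevant, P@1 = 1/1 = 1
Position 2: not relevant
Position 3: not relevant
Position 4: relevant, P@4 = 2/4 = 1/2
Position 5: relevant, P@5 = 3/5 = 3/5
Position 6: relevant, P@6 = 4/6 = 2/3
Position 7: relevant, P@7 = 5/7 = 5/7
Position 8: relevant, P@8 = 6/8 = 3/4
Position 9: relevant, P@9 = 7/9 = 7/9
Position 10: relevant, P@10 = 8/10 = 4/5
Position 11: relevant, P@11 = 9/11 = 9/11
Sum of P@k = 1 + 1/2 + 3/5 + 2/3 + 5/7 + 3/4 + 7/9 + 4/5 + 9/11 = 91849/13860
AP = 91849/13860 / 9 = 91849/124740

91849/124740


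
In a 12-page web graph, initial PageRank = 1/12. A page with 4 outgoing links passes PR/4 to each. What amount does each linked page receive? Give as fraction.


Initial PR = 1/12 = 1/12
Outlinks = 4
Contribution per link = PR / outlinks
= 1/12 / 4
= 1/48

1/48


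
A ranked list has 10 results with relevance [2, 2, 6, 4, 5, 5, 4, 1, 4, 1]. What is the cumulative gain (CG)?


Cumulative Gain = sum of relevance scores
Position 1: rel=2, running sum=2
Position 2: rel=2, running sum=4
Position 3: rel=6, running sum=10
Position 4: rel=4, running sum=14
Position 5: rel=5, running sum=19
Position 6: rel=5, running sum=24
Position 7: rel=4, running sum=28
Position 8: rel=1, running sum=29
Position 9: rel=4, running sum=33
Position 10: rel=1, running sum=34
CG = 34

34


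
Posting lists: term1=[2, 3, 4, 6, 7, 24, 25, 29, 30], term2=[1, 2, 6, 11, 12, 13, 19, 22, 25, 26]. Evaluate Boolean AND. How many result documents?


Boolean AND: find intersection of posting lists
term1 docs: [2, 3, 4, 6, 7, 24, 25, 29, 30]
term2 docs: [1, 2, 6, 11, 12, 13, 19, 22, 25, 26]
Intersection: [2, 6, 25]
|intersection| = 3

3
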